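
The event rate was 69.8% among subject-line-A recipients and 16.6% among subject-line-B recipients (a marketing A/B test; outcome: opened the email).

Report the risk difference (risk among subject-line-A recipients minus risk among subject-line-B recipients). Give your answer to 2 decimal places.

risk difference = 0.6980 − 0.1660 = 0.53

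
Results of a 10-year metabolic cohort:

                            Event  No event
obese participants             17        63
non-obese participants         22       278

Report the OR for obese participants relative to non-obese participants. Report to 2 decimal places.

OR = (17 × 278) / (63 × 22) = 4726/1386 ≈ 3.41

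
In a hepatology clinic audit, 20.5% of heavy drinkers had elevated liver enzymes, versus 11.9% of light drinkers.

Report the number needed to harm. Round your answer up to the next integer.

absolute risk difference = 0.086000
1 / 0.086000 = 11.628 → round up → 12

NNH = 12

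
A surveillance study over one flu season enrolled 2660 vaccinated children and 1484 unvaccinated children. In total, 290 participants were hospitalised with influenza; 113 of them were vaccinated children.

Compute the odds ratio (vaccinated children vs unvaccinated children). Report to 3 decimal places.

vaccinated children without the outcome: 2660 − 113 = 2547
unvaccinated children with the outcome: 290 − 113 = 177
unvaccinated children without the outcome: 1484 − 177 = 1307
OR = (113 × 1307) / (2547 × 177) = 147691/450819 ≈ 0.328

OR ≈ 0.328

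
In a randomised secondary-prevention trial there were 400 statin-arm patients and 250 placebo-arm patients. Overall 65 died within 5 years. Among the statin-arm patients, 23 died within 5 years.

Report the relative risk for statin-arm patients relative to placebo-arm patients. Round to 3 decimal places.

0.342

statin-arm patients without the outcome: 400 − 23 = 377
placebo-arm patients with the outcome: 65 − 23 = 42
placebo-arm patients without the outcome: 250 − 42 = 208
risk, statin-arm patients = 23/400 = 0.0575
risk, placebo-arm patients = 42/250 = 0.1680
RR = 0.0575 / 0.1680 = 0.342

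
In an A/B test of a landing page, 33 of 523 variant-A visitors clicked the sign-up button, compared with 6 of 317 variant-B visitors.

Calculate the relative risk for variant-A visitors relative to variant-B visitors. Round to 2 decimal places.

3.33

risk, variant-A visitors = 33/523 = 0.06310
risk, variant-B visitors = 6/317 = 0.01893
RR = 0.06310 / 0.01893 = 3.33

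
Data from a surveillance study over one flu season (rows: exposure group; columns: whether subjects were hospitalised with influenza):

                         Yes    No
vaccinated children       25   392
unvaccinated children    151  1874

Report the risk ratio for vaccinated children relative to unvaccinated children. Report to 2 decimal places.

RR ≈ 0.80

risk, vaccinated children = 25/417 = 0.0600
risk, unvaccinated children = 151/2025 = 0.0746
RR = 0.0600 / 0.0746 = 0.80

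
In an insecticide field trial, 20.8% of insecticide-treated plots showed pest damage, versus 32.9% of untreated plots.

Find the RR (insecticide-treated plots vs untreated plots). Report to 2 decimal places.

RR = 0.2080 / 0.3290 = 0.63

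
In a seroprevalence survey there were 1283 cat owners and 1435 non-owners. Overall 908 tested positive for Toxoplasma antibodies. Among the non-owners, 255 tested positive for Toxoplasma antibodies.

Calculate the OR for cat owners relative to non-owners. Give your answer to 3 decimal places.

cat owners with the outcome: 908 − 255 = 653
cat owners without the outcome: 1283 − 653 = 630
non-owners without the outcome: 1435 − 255 = 1180
odds, cat owners = 653/630 = 1.0365
odds, non-owners = 255/1180 = 0.2161
OR = 1.0365 / 0.2161 = 4.796

OR = 4.796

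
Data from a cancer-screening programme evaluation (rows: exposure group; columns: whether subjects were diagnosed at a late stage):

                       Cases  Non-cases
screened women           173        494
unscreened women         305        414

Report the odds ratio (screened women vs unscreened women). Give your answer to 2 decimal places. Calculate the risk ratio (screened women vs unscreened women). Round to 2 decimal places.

OR = 0.48; RR = 0.61

OR = (173 × 414) / (494 × 305) = 71622/150670 ≈ 0.48
risk, screened women = 173/667 = 0.2594
risk, unscreened women = 305/719 = 0.4242
RR = 0.2594 / 0.4242 = 0.61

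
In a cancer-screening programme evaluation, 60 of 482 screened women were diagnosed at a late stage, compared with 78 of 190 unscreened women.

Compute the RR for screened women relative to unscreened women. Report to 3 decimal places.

risk, screened women = 60/482 = 0.1245
risk, unscreened women = 78/190 = 0.4105
RR = 0.1245 / 0.4105 = 0.303

0.303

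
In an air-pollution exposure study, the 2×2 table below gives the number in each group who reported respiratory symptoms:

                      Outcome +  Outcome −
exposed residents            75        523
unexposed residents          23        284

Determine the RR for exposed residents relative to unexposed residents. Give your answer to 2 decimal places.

RR ≈ 1.67

risk, exposed residents = 75/598 = 0.1254
risk, unexposed residents = 23/307 = 0.0749
RR = 0.1254 / 0.0749 = 1.67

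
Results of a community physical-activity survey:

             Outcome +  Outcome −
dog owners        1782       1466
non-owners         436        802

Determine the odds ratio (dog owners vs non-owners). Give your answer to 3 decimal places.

OR = (1782 × 802) / (1466 × 436) = 1429164/639176 ≈ 2.236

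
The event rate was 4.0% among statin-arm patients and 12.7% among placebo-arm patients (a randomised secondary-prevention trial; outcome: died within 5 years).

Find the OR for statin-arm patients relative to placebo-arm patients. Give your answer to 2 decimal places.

0.29

odds, statin-arm patients = 0.04000/0.96000 = 0.04167
odds, placebo-arm patients = 0.12700/0.87300 = 0.14548
OR = 0.04167 / 0.14548 = 0.29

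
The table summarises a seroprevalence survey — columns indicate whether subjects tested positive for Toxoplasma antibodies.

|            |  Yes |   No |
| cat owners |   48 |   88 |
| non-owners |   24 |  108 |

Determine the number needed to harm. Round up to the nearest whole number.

NNH: 6

risk, cat owners = 48/136 = 0.352941
risk, non-owners = 24/132 = 0.181818
absolute risk difference = 0.171123
1 / 0.171123 = 5.844 → round up → 6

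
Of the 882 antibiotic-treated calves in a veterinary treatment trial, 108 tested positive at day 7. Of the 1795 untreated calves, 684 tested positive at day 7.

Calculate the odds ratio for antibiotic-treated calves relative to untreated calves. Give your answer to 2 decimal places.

OR = (108 × 1111) / (774 × 684) = 119988/529416 ≈ 0.23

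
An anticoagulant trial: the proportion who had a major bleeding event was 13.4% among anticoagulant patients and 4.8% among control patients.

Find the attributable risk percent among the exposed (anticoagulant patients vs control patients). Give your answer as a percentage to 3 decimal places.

AR% = (0.13400 − 0.04800) / 0.13400 = 0.6418 → 64.179%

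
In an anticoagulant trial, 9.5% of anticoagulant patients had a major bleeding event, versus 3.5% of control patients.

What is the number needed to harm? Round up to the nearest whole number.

absolute risk difference = 0.060000
1 / 0.060000 = 16.667 → round up → 17

NNH: 17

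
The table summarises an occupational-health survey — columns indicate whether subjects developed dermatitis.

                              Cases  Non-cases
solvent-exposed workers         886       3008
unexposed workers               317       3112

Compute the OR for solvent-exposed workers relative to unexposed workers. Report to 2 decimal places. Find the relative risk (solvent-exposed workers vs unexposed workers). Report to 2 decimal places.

OR = (886 × 3112) / (3008 × 317) = 2757232/953536 ≈ 2.89
risk, solvent-exposed workers = 886/3894 = 0.2275
risk, unexposed workers = 317/3429 = 0.0924
RR = 0.2275 / 0.0924 = 2.46

OR = 2.89; RR = 2.46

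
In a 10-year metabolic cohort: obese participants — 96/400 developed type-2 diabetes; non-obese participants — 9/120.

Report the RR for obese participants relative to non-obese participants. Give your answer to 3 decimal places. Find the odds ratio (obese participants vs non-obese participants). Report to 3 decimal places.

risk, obese participants = 96/400 = 0.2400
risk, non-obese participants = 9/120 = 0.0750
RR = 0.2400 / 0.0750 = 3.200
OR = (96 × 111) / (304 × 9) = 10656/2736 ≈ 3.895

RR = 3.200; OR = 3.895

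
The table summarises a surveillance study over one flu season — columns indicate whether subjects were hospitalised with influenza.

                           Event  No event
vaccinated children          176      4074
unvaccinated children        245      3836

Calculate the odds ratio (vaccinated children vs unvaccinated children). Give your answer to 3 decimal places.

OR = (176 × 3836) / (4074 × 245) = 675136/998130 ≈ 0.676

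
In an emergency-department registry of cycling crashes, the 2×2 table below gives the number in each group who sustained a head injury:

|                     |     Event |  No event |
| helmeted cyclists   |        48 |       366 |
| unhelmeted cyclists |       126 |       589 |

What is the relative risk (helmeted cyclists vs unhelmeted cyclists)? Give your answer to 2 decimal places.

0.66

risk, helmeted cyclists = 48/414 = 0.1159
risk, unhelmeted cyclists = 126/715 = 0.1762
RR = 0.1159 / 0.1762 = 0.66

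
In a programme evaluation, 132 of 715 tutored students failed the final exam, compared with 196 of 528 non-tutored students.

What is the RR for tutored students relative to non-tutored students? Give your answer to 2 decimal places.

risk, tutored students = 132/715 = 0.1846
risk, non-tutored students = 196/528 = 0.3712
RR = 0.1846 / 0.3712 = 0.50

RR = 0.50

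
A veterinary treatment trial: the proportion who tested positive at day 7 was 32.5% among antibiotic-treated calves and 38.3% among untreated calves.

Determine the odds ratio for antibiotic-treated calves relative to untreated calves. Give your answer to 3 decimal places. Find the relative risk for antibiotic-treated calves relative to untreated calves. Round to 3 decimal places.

OR = 0.776; RR = 0.849

odds, antibiotic-treated calves = 0.3250/0.6750 = 0.4815
odds, untreated calves = 0.3830/0.6170 = 0.6207
OR = 0.4815 / 0.6207 = 0.776
RR = 0.3250 / 0.3830 = 0.849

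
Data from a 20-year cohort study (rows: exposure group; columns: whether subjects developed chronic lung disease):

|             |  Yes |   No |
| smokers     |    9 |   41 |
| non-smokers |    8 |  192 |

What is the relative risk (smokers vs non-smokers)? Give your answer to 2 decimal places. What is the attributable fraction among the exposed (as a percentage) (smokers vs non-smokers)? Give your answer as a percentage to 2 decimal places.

risk, smokers = 9/50 = 0.18000
risk, non-smokers = 8/200 = 0.04000
RR = 0.18000 / 0.04000 = 4.50
AR% = (0.18000 − 0.04000) / 0.18000 = 0.7778 → 77.78%

RR = 4.50; AR% = 77.78%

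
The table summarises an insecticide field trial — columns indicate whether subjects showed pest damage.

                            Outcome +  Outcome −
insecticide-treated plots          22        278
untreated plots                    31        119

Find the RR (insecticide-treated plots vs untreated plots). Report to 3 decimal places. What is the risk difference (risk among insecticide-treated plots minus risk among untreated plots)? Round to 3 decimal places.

RR = 0.355; RD = -0.133

risk, insecticide-treated plots = 22/300 = 0.0733
risk, untreated plots = 31/150 = 0.2067
RR = 0.0733 / 0.2067 = 0.355
risk difference = 0.0733 − 0.2067 = -0.133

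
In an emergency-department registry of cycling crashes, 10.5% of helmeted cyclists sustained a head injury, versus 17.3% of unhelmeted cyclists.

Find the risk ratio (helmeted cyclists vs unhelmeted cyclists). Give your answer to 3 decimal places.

RR = 0.1050 / 0.1730 = 0.607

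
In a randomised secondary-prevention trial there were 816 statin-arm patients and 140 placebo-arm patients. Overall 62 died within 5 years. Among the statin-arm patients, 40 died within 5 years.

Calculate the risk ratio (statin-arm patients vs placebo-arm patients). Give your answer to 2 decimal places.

statin-arm patients without the outcome: 816 − 40 = 776
placebo-arm patients with the outcome: 62 − 40 = 22
placebo-arm patients without the outcome: 140 − 22 = 118
risk, statin-arm patients = 40/816 = 0.04902
risk, placebo-arm patients = 22/140 = 0.15714
RR = 0.04902 / 0.15714 = 0.31

0.31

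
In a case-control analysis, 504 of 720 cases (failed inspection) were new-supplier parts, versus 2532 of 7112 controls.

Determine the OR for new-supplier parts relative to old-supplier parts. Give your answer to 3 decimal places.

OR ≈ 4.221

odds, new-supplier parts = 504/2532 = 0.19905
odds, old-supplier parts = 216/4580 = 0.04716
OR = 0.19905 / 0.04716 = 4.221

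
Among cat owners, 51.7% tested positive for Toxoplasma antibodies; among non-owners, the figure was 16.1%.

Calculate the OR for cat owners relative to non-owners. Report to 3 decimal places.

odds, cat owners = 0.5170/0.4830 = 1.0704
odds, non-owners = 0.1610/0.8390 = 0.1919
OR = 1.0704 / 0.1919 = 5.578

OR ≈ 5.578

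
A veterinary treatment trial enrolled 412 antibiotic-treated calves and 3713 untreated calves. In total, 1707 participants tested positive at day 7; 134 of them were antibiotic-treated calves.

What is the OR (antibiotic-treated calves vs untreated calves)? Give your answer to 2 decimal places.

OR ≈ 0.66

antibiotic-treated calves without the outcome: 412 − 134 = 278
untreated calves with the outcome: 1707 − 134 = 1573
untreated calves without the outcome: 3713 − 1573 = 2140
OR = (134 × 2140) / (278 × 1573) = 286760/437294 ≈ 0.66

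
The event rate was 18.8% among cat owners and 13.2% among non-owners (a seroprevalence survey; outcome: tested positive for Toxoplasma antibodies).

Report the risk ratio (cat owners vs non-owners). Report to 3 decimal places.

RR = 0.1880 / 0.1320 = 1.424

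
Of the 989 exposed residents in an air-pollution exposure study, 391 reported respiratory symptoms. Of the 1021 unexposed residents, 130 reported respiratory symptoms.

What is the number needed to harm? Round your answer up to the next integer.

NNH ≈ 4

risk, exposed residents = 391/989 = 0.395349
risk, unexposed residents = 130/1021 = 0.127326
absolute risk difference = 0.268023
1 / 0.268023 = 3.731 → round up → 4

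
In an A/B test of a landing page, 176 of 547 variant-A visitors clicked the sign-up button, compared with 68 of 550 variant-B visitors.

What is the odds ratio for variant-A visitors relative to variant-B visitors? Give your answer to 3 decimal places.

OR = (176 × 482) / (371 × 68) = 84832/25228 ≈ 3.363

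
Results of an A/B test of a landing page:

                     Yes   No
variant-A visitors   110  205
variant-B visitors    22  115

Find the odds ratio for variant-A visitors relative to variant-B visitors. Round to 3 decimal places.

2.805

odds, variant-A visitors = 110/205 = 0.5366
odds, variant-B visitors = 22/115 = 0.1913
OR = 0.5366 / 0.1913 = 2.805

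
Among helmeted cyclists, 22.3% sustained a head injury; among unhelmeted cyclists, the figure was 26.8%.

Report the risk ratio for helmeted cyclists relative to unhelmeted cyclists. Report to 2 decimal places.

RR = 0.2230 / 0.2680 = 0.83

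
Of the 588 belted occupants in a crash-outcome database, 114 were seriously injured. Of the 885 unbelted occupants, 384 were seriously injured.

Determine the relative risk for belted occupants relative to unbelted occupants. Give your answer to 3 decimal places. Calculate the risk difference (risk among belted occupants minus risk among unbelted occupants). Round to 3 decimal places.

risk, belted occupants = 114/588 = 0.1939
risk, unbelted occupants = 384/885 = 0.4339
RR = 0.1939 / 0.4339 = 0.447
risk difference = 0.1939 − 0.4339 = -0.240

RR = 0.447; RD = -0.240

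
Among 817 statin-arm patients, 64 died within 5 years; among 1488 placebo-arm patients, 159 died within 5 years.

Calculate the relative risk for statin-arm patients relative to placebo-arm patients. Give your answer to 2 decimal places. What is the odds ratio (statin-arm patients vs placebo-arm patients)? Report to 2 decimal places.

risk, statin-arm patients = 64/817 = 0.0783
risk, placebo-arm patients = 159/1488 = 0.1069
RR = 0.0783 / 0.1069 = 0.73
OR = (64 × 1329) / (753 × 159) = 85056/119727 ≈ 0.71

RR = 0.73; OR = 0.71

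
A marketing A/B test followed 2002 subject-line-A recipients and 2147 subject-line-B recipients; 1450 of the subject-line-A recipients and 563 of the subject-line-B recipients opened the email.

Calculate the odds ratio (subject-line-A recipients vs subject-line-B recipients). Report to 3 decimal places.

OR = (1450 × 1584) / (552 × 563) = 2296800/310776 ≈ 7.391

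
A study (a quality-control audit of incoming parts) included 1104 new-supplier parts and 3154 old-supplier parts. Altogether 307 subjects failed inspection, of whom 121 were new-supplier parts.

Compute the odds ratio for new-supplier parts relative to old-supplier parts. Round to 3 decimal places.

new-supplier parts without the outcome: 1104 − 121 = 983
old-supplier parts with the outcome: 307 − 121 = 186
old-supplier parts without the outcome: 3154 − 186 = 2968
OR = (121 × 2968) / (983 × 186) = 359128/182838 ≈ 1.964

OR = 1.964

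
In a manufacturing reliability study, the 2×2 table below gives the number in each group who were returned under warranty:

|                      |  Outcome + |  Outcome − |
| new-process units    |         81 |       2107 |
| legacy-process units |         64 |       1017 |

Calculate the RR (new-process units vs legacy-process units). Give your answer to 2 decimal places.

RR ≈ 0.63

risk, new-process units = 81/2188 = 0.03702
risk, legacy-process units = 64/1081 = 0.05920
RR = 0.03702 / 0.05920 = 0.63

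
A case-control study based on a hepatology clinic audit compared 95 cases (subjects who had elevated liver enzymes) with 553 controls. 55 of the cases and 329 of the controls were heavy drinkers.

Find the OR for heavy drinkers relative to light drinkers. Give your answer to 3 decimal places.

OR = (55 × 224) / (329 × 40) = 12320/13160 ≈ 0.936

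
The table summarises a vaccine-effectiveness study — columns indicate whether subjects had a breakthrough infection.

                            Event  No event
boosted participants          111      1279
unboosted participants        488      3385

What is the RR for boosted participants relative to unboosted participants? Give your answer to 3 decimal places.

risk, boosted participants = 111/1390 = 0.0799
risk, unboosted participants = 488/3873 = 0.1260
RR = 0.0799 / 0.1260 = 0.634

0.634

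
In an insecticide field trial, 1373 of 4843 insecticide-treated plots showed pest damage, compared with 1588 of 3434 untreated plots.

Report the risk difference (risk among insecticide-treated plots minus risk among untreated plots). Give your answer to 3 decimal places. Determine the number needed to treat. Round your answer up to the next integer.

risk, insecticide-treated plots = 1373/4843 = 0.2835
risk, untreated plots = 1588/3434 = 0.4624
risk difference = 0.2835 − 0.4624 = -0.179
absolute risk difference = 0.178933
1 / 0.178933 = 5.589 → round up → 6

RD = -0.179; NNT = 6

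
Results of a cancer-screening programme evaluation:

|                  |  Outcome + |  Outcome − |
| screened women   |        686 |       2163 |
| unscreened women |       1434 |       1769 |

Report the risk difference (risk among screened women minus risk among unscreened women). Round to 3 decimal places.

risk, screened women = 686/2849 = 0.2408
risk, unscreened women = 1434/3203 = 0.4477
risk difference = 0.2408 − 0.4477 = -0.207

RD ≈ -0.207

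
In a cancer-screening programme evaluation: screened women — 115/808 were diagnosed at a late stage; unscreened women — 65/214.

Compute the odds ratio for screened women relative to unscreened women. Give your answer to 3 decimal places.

OR = (115 × 149) / (693 × 65) = 17135/45045 ≈ 0.380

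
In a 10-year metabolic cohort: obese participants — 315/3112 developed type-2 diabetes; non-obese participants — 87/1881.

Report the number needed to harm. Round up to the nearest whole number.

NNH: 19

risk, obese participants = 315/3112 = 0.101221
risk, non-obese participants = 87/1881 = 0.046252
absolute risk difference = 0.054969
1 / 0.054969 = 18.192 → round up → 19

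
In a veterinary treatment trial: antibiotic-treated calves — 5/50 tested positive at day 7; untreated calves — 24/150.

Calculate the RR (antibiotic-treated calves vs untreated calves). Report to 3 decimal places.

risk, antibiotic-treated calves = 5/50 = 0.1000
risk, untreated calves = 24/150 = 0.1600
RR = 0.1000 / 0.1600 = 0.625

0.625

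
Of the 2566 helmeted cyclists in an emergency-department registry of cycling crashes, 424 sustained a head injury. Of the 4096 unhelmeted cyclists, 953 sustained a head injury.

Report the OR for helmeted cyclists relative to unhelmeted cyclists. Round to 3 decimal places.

0.653

odds, helmeted cyclists = 424/2142 = 0.1979
odds, unhelmeted cyclists = 953/3143 = 0.3032
OR = 0.1979 / 0.3032 = 0.653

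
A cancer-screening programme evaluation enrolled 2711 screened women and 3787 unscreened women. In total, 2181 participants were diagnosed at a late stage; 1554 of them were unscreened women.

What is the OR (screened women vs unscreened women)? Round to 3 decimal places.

0.432

screened women with the outcome: 2181 − 1554 = 627
screened women without the outcome: 2711 − 627 = 2084
unscreened women without the outcome: 3787 − 1554 = 2233
OR = (627 × 2233) / (2084 × 1554) = 1400091/3238536 ≈ 0.432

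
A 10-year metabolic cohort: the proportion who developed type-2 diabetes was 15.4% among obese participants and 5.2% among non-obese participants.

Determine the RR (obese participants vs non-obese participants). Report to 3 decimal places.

RR = 0.1540 / 0.0520 = 2.962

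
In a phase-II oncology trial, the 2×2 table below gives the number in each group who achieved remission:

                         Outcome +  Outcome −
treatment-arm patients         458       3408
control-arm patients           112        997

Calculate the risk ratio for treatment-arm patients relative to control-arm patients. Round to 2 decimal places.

RR ≈ 1.17

risk, treatment-arm patients = 458/3866 = 0.1185
risk, control-arm patients = 112/1109 = 0.1010
RR = 0.1185 / 0.1010 = 1.17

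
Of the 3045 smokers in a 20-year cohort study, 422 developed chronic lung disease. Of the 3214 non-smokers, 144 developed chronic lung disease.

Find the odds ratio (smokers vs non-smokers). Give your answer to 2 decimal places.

OR = (422 × 3070) / (2623 × 144) = 1295540/377712 ≈ 3.43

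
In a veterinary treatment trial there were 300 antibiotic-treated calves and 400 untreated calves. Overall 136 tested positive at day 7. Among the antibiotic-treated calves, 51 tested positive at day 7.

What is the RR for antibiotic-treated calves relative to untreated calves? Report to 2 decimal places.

antibiotic-treated calves without the outcome: 300 − 51 = 249
untreated calves with the outcome: 136 − 51 = 85
untreated calves without the outcome: 400 − 85 = 315
risk, antibiotic-treated calves = 51/300 = 0.1700
risk, untreated calves = 85/400 = 0.2125
RR = 0.1700 / 0.2125 = 0.80

0.80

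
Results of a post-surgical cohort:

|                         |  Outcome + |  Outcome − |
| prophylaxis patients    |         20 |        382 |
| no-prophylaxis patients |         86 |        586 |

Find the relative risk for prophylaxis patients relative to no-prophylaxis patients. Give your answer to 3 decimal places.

risk, prophylaxis patients = 20/402 = 0.04975
risk, no-prophylaxis patients = 86/672 = 0.12798
RR = 0.04975 / 0.12798 = 0.389

0.389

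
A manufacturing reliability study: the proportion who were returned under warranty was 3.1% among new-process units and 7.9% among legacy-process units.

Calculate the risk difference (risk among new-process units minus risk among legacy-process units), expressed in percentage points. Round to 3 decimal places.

-4.800

risk difference = 0.03100 − 0.07900 = -0.04800 → -4.800 percentage points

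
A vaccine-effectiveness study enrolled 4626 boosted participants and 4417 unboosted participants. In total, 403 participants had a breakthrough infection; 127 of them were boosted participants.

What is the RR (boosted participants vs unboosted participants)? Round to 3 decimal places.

boosted participants without the outcome: 4626 − 127 = 4499
unboosted participants with the outcome: 403 − 127 = 276
unboosted participants without the outcome: 4417 − 276 = 4141
risk, boosted participants = 127/4626 = 0.02745
risk, unboosted participants = 276/4417 = 0.06249
RR = 0.02745 / 0.06249 = 0.439

0.439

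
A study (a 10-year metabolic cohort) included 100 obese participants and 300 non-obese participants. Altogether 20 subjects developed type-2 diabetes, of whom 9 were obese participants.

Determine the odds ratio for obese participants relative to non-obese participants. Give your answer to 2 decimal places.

obese participants without the outcome: 100 − 9 = 91
non-obese participants with the outcome: 20 − 9 = 11
non-obese participants without the outcome: 300 − 11 = 289
odds, obese participants = 9/91 = 0.09890
odds, non-obese participants = 11/289 = 0.03806
OR = 0.09890 / 0.03806 = 2.60

2.60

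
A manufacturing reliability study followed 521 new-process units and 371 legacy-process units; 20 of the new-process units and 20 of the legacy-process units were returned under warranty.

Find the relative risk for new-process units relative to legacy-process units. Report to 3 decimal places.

RR: 0.712

risk, new-process units = 20/521 = 0.03839
risk, legacy-process units = 20/371 = 0.05391
RR = 0.03839 / 0.05391 = 0.712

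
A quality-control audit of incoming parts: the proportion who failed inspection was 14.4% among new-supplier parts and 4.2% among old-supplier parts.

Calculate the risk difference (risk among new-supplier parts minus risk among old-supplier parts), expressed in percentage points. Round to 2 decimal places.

risk difference = 0.14400 − 0.04200 = 0.10200 → 10.20 percentage points

RD ≈ 10.20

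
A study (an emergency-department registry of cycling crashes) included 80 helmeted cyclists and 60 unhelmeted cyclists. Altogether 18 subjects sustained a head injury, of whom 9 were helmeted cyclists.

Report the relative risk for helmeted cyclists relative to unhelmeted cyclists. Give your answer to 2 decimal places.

helmeted cyclists without the outcome: 80 − 9 = 71
unhelmeted cyclists with the outcome: 18 − 9 = 9
unhelmeted cyclists without the outcome: 60 − 9 = 51
risk, helmeted cyclists = 9/80 = 0.1125
risk, unhelmeted cyclists = 9/60 = 0.1500
RR = 0.1125 / 0.1500 = 0.75

0.75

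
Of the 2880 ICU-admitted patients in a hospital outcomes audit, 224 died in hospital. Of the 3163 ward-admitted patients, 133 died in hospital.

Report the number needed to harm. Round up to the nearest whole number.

risk, ICU-admitted patients = 224/2880 = 0.077778
risk, ward-admitted patients = 133/3163 = 0.042049
absolute risk difference = 0.035729
1 / 0.035729 = 27.988 → round up → 28

NNH = 28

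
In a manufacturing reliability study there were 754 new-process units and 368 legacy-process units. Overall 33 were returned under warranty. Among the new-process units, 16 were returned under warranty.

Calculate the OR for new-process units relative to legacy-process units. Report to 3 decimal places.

OR: 0.448

new-process units without the outcome: 754 − 16 = 738
legacy-process units with the outcome: 33 − 16 = 17
legacy-process units without the outcome: 368 − 17 = 351
OR = (16 × 351) / (738 × 17) = 5616/12546 ≈ 0.448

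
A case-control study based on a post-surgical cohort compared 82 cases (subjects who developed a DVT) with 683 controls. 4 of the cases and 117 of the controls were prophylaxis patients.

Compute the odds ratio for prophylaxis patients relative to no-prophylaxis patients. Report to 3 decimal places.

0.248

odds, prophylaxis patients = 4/117 = 0.03419
odds, no-prophylaxis patients = 78/566 = 0.13781
OR = 0.03419 / 0.13781 = 0.248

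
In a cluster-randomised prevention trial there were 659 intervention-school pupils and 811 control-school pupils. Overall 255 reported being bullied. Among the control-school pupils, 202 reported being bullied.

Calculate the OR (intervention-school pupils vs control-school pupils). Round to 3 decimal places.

intervention-school pupils with the outcome: 255 − 202 = 53
intervention-school pupils without the outcome: 659 − 53 = 606
control-school pupils without the outcome: 811 − 202 = 609
OR = (53 × 609) / (606 × 202) = 32277/122412 ≈ 0.264

OR ≈ 0.264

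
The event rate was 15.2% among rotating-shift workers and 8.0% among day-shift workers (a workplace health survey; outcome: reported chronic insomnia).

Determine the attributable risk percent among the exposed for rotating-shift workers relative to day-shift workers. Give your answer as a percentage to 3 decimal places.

AR% = (0.1520 − 0.0800) / 0.1520 = 0.4737 → 47.368%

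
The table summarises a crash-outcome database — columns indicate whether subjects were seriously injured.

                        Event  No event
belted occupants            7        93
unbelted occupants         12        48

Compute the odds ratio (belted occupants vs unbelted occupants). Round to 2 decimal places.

odds, belted occupants = 7/93 = 0.0753
odds, unbelted occupants = 12/48 = 0.2500
OR = 0.0753 / 0.2500 = 0.30

OR: 0.30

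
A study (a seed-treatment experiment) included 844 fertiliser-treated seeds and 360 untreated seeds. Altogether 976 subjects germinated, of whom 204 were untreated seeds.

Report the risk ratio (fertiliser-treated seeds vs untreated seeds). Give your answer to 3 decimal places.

1.614

fertiliser-treated seeds with the outcome: 976 − 204 = 772
fertiliser-treated seeds without the outcome: 844 − 772 = 72
untreated seeds without the outcome: 360 − 204 = 156
risk, fertiliser-treated seeds = 772/844 = 0.9147
risk, untreated seeds = 204/360 = 0.5667
RR = 0.9147 / 0.5667 = 1.614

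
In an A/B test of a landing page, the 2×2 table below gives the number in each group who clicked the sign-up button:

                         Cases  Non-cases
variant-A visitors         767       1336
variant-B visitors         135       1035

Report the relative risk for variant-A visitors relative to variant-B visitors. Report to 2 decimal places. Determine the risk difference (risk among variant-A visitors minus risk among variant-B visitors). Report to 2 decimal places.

risk, variant-A visitors = 767/2103 = 0.3647
risk, variant-B visitors = 135/1170 = 0.1154
RR = 0.3647 / 0.1154 = 3.16
risk difference = 0.3647 − 0.1154 = 0.25

RR = 3.16; RD = 0.25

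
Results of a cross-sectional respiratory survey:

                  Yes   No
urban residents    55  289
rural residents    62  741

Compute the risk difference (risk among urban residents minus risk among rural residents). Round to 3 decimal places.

risk, urban residents = 55/344 = 0.1599
risk, rural residents = 62/803 = 0.0772
risk difference = 0.1599 − 0.0772 = 0.083

RD: 0.083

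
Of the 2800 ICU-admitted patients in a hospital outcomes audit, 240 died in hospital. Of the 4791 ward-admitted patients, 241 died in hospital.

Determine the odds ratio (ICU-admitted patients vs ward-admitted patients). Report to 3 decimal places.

OR = (240 × 4550) / (2560 × 241) = 1092000/616960 ≈ 1.770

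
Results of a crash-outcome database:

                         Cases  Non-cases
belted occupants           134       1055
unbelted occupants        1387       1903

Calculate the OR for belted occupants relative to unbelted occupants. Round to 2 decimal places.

OR = (134 × 1903) / (1055 × 1387) = 255002/1463285 ≈ 0.17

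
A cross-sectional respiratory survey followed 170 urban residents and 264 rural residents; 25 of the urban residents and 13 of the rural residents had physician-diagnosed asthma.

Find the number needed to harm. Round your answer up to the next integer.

risk, urban residents = 25/170 = 0.147059
risk, rural residents = 13/264 = 0.049242
absolute risk difference = 0.097816
1 / 0.097816 = 10.223 → round up → 11

11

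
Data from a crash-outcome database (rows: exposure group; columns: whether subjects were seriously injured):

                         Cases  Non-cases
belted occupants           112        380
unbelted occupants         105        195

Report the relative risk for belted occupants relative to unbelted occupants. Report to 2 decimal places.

risk, belted occupants = 112/492 = 0.2276
risk, unbelted occupants = 105/300 = 0.3500
RR = 0.2276 / 0.3500 = 0.65

0.65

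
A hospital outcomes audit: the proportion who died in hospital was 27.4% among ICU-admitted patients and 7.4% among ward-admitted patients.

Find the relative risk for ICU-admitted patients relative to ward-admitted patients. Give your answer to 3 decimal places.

RR = 0.2740 / 0.0740 = 3.703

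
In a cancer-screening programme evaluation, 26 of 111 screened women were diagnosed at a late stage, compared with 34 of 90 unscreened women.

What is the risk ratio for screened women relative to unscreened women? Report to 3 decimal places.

risk, screened women = 26/111 = 0.2342
risk, unscreened women = 34/90 = 0.3778
RR = 0.2342 / 0.3778 = 0.620

RR: 0.620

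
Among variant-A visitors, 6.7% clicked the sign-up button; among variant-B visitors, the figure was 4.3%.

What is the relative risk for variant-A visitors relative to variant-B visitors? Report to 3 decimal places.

RR = 0.06700 / 0.04300 = 1.558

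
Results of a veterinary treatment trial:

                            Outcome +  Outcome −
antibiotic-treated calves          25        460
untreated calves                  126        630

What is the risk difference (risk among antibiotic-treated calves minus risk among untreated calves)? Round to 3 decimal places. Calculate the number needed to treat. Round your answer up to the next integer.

risk, antibiotic-treated calves = 25/485 = 0.0515
risk, untreated calves = 126/756 = 0.1667
risk difference = 0.0515 − 0.1667 = -0.115
absolute risk difference = 0.115120
1 / 0.115120 = 8.687 → round up → 9

RD = -0.115; NNT = 9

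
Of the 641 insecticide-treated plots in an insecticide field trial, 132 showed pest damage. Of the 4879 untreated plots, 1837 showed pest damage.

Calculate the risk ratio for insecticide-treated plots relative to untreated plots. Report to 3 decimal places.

0.547

risk, insecticide-treated plots = 132/641 = 0.2059
risk, untreated plots = 1837/4879 = 0.3765
RR = 0.2059 / 0.3765 = 0.547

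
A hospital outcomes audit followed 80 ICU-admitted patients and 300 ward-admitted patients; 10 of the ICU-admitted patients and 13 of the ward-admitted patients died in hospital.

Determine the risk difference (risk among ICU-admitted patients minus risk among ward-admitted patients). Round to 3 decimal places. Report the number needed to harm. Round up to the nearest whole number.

risk, ICU-admitted patients = 10/80 = 0.12500
risk, ward-admitted patients = 13/300 = 0.04333
risk difference = 0.12500 − 0.04333 = 0.082
absolute risk difference = 0.081667
1 / 0.081667 = 12.245 → round up → 13

RD = 0.082; NNH = 13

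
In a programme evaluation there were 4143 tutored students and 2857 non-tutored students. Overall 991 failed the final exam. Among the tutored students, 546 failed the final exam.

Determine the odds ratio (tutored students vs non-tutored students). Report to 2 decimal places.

OR: 0.82

tutored students without the outcome: 4143 − 546 = 3597
non-tutored students with the outcome: 991 − 546 = 445
non-tutored students without the outcome: 2857 − 445 = 2412
odds, tutored students = 546/3597 = 0.1518
odds, non-tutored students = 445/2412 = 0.1845
OR = 0.1518 / 0.1845 = 0.82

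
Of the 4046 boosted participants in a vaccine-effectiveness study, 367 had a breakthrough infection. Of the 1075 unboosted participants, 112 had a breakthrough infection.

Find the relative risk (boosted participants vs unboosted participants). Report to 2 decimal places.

risk, boosted participants = 367/4046 = 0.0907
risk, unboosted participants = 112/1075 = 0.1042
RR = 0.0907 / 0.1042 = 0.87

0.87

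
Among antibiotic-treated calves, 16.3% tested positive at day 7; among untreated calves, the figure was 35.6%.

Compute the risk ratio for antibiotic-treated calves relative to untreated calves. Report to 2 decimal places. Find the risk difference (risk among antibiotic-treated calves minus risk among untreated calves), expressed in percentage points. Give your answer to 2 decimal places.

RR = 0.46; RD = -19.30

RR = 0.1630 / 0.3560 = 0.46
risk difference = 0.1630 − 0.3560 = -0.1930 → -19.30 percentage points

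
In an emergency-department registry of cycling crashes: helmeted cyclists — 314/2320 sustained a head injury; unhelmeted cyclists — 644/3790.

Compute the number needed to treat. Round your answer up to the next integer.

risk, helmeted cyclists = 314/2320 = 0.135345
risk, unhelmeted cyclists = 644/3790 = 0.169921
absolute risk difference = 0.034576
1 / 0.034576 = 28.922 → round up → 29

29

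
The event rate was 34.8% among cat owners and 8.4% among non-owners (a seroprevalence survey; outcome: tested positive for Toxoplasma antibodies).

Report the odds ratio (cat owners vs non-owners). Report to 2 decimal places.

odds, cat owners = 0.3480/0.6520 = 0.5337
odds, non-owners = 0.0840/0.9160 = 0.0917
OR = 0.5337 / 0.0917 = 5.82

5.82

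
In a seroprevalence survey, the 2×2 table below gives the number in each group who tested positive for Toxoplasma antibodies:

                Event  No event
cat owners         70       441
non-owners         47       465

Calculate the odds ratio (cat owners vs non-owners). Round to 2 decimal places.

OR = (70 × 465) / (441 × 47) = 32550/20727 ≈ 1.57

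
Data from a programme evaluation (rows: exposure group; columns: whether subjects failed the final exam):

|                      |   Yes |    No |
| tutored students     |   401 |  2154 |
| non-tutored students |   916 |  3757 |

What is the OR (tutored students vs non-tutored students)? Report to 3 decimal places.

OR = (401 × 3757) / (2154 × 916) = 1506557/1973064 ≈ 0.764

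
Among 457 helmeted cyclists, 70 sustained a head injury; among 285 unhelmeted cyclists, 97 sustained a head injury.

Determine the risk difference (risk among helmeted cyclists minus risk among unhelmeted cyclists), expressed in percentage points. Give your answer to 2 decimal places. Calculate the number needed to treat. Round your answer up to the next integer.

RD = -18.72; NNT = 6

risk, helmeted cyclists = 70/457 = 0.1532
risk, unhelmeted cyclists = 97/285 = 0.3404
risk difference = 0.1532 − 0.3404 = -0.1872 → -18.72 percentage points
absolute risk difference = 0.187178
1 / 0.187178 = 5.343 → round up → 6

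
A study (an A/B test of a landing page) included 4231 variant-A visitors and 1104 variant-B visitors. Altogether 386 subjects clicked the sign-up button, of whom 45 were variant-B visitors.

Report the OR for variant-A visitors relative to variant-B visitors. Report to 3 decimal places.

2.063

variant-A visitors with the outcome: 386 − 45 = 341
variant-A visitors without the outcome: 4231 − 341 = 3890
variant-B visitors without the outcome: 1104 − 45 = 1059
odds, variant-A visitors = 341/3890 = 0.08766
odds, variant-B visitors = 45/1059 = 0.04249
OR = 0.08766 / 0.04249 = 2.063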